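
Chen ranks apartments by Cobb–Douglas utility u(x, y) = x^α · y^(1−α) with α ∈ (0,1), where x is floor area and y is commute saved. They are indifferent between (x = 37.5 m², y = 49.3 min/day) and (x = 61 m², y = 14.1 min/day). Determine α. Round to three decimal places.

The Cobb–Douglas utilities coincide, so 37.5^α·49.3^(1−α) = 61^α·14.1^(1−α).
Taking logs: α·ln 37.5 + (1−α)·ln 49.3 = α·ln 61 + (1−α)·ln 14.1, i.e. α·-0.486533 = (1−α)·-1.251749.
So α/(1−α) = (-1.251749)/(-0.486533) = 2.572794, and α = 2.572794/3.572794 ≈ 0.720.

α ≈ 0.720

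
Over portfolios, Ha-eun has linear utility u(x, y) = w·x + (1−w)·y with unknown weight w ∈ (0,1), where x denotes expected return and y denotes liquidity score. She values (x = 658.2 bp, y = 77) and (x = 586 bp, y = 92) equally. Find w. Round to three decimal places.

Equating utilities: w·658.2 + (1−w)·77 = w·586 + (1−w)·92.
w·(658.2−586) = (1−w)·(92−77), i.e. w·72.2 = (1−w)·15.
Hence w = 15/(72.2+15) = 15/87.2 = 0.172.

w = 0.172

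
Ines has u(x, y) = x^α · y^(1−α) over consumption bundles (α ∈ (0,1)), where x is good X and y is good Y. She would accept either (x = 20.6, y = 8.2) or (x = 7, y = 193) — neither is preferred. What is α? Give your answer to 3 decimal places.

α ≈ 0.745

Set the two utilities equal: 20.6^α·8.2^(1−α) = 7^α·193^(1−α).
(20.6/7)^α = (193/8.2)^(1−α); take logs: α·ln(20.6/7) = (1−α)·ln(193/8.2), i.e. α·1.079381 = (1−α)·3.158556.
With A = 1.079381 and B = 3.158556: α·A = (1−α)·B, so α = B/(A+B) = 3.158556/4.237937 ≈ 0.745.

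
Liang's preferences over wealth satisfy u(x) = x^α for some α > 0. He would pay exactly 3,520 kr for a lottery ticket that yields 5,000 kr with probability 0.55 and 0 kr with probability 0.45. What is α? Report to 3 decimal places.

Since u(0) = 0, the lottery's EU is 0.55·5000^α.
Indifference: 3520^α = 0.55·5000^α, so (3520/5000)^α = 0.55.
Taking logs: α·ln(3520/5000) = ln(0.55), so α = -0.597837 / -0.350977 ≈ 1.703.

α ≈ 1.703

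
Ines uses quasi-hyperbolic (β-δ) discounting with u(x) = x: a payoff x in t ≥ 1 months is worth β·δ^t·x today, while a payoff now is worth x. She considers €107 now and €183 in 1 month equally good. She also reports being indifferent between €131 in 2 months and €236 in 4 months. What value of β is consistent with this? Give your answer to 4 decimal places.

From the later pair, β·δ^2·131 = β·δ^4·236; dividing through, δ^2 = 131/236 = 0.55508, so δ = 0.74504.
Substituting δ into 107 = β·δ·183: β = 107/(136.342) ≈ 0.7848.

β ≈ 0.7848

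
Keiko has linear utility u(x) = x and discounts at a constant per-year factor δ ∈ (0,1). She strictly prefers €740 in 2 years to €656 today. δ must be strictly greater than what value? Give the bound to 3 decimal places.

δ > 0.942

Comparing present values: 656 < δ^2·740.
So δ^2 > 656/740 = 0.88649; taking the square root of both positive sides preserves the inequality.
δ > (656/740)^(1/2) ≈ 0.942.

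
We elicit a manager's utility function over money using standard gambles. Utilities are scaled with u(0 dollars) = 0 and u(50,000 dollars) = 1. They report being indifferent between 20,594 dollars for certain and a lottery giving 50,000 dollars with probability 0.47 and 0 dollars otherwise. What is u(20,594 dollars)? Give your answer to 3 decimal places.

0.470

By the standard-gamble method, u(20,594 dollars) is just the indifference probability on the best outcome: 0.47.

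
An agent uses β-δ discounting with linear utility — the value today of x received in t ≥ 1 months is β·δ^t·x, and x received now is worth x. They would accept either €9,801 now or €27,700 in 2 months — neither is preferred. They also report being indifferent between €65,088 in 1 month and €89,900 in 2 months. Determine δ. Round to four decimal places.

The second indifference involves only future payoffs, so β cancels: β·δ^1·65088 = β·δ^2·89900, giving δ = 65088/89900 = 0.72400.

δ ≈ 0.7240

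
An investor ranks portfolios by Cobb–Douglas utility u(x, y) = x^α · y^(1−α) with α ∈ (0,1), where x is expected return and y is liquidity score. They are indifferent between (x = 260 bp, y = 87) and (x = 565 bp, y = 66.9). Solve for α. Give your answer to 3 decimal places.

α ≈ 0.253

Indifference: 260^α · 87^(1−α) = 565^α · 66.9^(1−α).
Taking logs: α·ln 260 + (1−α)·ln 87 = α·ln 565 + (1−α)·ln 66.9, i.e. α·-0.776144 = (1−α)·-0.262709.
With A = -0.776144 and B = -0.262709: α·A = (1−α)·B, so α = B/(A+B) = -0.262709/-1.038853 ≈ 0.253.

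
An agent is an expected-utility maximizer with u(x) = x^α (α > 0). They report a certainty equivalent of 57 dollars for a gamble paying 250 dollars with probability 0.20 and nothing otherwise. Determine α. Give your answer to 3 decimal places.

α ≈ 1.089

EU(lottery) = 0.20·250^α + 0.80·0 = 0.20·250^α.
Indifference: 57^α = 0.20·250^α, so (57/250)^α = 0.20.
Take logs: α = ln 0.20 / ln(57/250) ≈ 1.08863.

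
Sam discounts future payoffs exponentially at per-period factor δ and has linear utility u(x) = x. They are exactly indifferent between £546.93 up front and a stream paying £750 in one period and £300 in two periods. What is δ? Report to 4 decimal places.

δ ≈ 0.5900

Equating present values: 546.93 = 750δ + 300δ².
That is, 300δ² + 750δ − 546.93 = 0, a quadratic in δ.
By the quadratic formula (taking the positive root), δ = (−750 + √1218816.00) / 600 ≈ 0.5900.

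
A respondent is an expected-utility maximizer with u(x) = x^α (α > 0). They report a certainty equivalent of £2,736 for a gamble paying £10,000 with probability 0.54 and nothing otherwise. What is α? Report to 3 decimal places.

α ≈ 0.475

EU(lottery) = 0.54·10000^α + 0.46·0 = 0.54·10000^α.
Indifference: 2736^α = 0.54·10000^α, so (2736/10000)^α = 0.54.
α = ln(0.54) / ln(2736/10000) = -0.616186/-1.296088 ≈ 0.475.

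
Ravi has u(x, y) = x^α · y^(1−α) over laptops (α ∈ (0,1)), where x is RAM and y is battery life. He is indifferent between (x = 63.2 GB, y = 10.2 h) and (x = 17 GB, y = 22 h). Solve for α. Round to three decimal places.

α ≈ 0.369

Indifference: 63.2^α · 10.2^(1−α) = 17^α · 22^(1−α).
Rearrange to (63.2/17)^α = (22/10.2)^(1−α) and take logs: α·1.313091 = (1−α)·0.768655.
Thus α·(2.081746) = 0.768655, so α = 0.768655/2.081746 ≈ 0.369.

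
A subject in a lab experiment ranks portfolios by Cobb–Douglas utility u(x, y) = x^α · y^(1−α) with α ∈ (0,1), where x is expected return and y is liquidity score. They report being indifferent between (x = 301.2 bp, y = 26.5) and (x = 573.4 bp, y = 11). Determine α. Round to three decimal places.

Indifference: 301.2^α · 26.5^(1−α) = 573.4^α · 11^(1−α).
Rearrange to (301.2/573.4)^α = (11/26.5)^(1−α) and take logs: α·-0.643809 = (1−α)·-0.879249.
So α/(1−α) = (-0.879249)/(-0.643809) = 1.365699, and α = 1.365699/2.365699 ≈ 0.577.

α ≈ 0.577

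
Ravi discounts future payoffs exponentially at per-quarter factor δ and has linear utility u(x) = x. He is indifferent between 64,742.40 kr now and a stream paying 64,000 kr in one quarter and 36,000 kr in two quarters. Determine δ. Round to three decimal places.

Present value of the stream is 64000·δ + 36000·δ². Indifference gives 64000δ + 36000δ² = 64742.40.
So 36000δ² + 64000δ − 64742.40 = 0.
The positive root is δ = [−64000 + √(64000² + 4·36000·64742.40)] / (2·36000) = (−64000 + 115840.000)/72000 ≈ 0.720.

δ ≈ 0.720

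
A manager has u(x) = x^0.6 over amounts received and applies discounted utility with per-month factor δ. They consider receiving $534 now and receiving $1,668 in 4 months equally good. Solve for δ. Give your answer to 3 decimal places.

Equating discounted utilities: u(534) = δ^4·u(1668) ⇒ δ^4 = u(534)/u(1668).
With u(x) = x^0.6: δ^4 = 534^0.6/1668^0.6 = (534/1668)^0.6 = 0.50490.
Taking the 4th root: δ = 0.50490^(1/4) ≈ 0.843.

δ ≈ 0.843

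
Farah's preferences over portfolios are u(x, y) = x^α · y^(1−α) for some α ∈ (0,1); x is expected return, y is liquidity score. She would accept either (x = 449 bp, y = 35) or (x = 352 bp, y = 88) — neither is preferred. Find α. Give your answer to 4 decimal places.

Indifference: 449^α · 35^(1−α) = 352^α · 88^(1−α).
(449/352)^α = (88/35)^(1−α); take logs: α·ln(449/352) = (1−α)·ln(88/35), i.e. α·0.2433917 = (1−α)·0.9219888.
With A = 0.2433917 and B = 0.9219888: α·A = (1−α)·B, so α = B/(A+B) = 0.9219888/1.1653805 ≈ 0.7911.

α ≈ 0.7911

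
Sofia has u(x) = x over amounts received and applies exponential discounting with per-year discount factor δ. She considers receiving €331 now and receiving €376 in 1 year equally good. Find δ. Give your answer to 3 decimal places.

Equating discounted utilities: u(331) = δ·u(376) ⇒ δ = u(331)/u(376).
With u(x) = x: δ = 331/376 = 0.88032.

δ ≈ 0.880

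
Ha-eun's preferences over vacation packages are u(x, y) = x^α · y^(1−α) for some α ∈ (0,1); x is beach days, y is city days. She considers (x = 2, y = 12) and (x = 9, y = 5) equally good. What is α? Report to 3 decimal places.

α ≈ 0.368

Set the two utilities equal: 2^α·12^(1−α) = 9^α·5^(1−α).
Rearrange to (2/9)^α = (5/12)^(1−α) and take logs: α·-1.504077 = (1−α)·-0.875469.
Thus α·(-2.379546) = -0.875469, so α = -0.875469/-2.379546 ≈ 0.368.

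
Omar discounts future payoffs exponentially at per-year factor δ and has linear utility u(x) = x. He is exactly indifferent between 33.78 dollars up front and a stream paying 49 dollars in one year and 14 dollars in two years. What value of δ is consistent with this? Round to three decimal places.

Equating present values: 33.78 = 49δ + 14δ².
So 14δ² + 49δ − 33.78 = 0.
By the quadratic formula (taking the positive root), δ = (−49 + √4292.68) / 28 ≈ 0.590.

δ ≈ 0.590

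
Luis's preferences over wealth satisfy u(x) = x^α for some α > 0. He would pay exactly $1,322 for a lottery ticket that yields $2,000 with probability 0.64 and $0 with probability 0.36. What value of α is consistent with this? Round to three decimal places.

Since u(0) = 0, the lottery's EU is 0.64·2000^α.
Indifference: 1322^α = 0.64·2000^α, so (1322/2000)^α = 0.64.
Take logs: α = ln 0.64 / ln(1322/2000) ≈ 1.07798.

α ≈ 1.078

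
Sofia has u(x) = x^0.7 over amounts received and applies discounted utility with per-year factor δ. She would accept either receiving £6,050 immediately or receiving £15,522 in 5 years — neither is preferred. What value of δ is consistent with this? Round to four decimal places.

δ ≈ 0.8764

The payoff in 5 years is discounted by δ^5, so u(6050) = δ^5·u(15522) and δ^5 = u(6050)/u(15522).
Since u(x) = x^0.7, δ^5 = (6050/15522)^0.7 = 0.38977^0.7 = 0.51709.
Hence δ = (0.51709)^(1/5) = 0.876422.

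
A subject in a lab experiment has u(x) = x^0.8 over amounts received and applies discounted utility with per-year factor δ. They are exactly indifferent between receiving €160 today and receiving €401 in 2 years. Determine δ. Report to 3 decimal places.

The payoff in 2 years is discounted by δ^2, so u(160) = δ^2·u(401) and δ^2 = u(160)/u(401).
Since u(x) = x^0.8, δ^2 = (160/401)^0.8 = 0.39900^0.8 = 0.47949.
Hence δ = (0.47949)^(1/2) = 0.69245.

δ ≈ 0.692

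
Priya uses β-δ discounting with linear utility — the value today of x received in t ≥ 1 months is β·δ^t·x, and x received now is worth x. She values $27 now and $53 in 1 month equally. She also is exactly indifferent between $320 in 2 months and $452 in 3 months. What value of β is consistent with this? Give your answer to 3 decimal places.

Both payoffs in the second observation are in the future, so β drops out: δ^2·320 = δ^3·452 ⇒ δ = 320/452 = 0.70796.
Substituting δ into 27 = β·δ·53: β = 27/(37.522) ≈ 0.720.

β ≈ 0.720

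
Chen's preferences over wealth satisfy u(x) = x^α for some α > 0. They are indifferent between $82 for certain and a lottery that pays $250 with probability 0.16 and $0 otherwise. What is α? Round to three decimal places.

Since u(0) = 0, the lottery's EU is 0.16·250^α.
Equating: 82^α = 0.16·250^α, i.e. 0.3280^α = 0.16.
α = ln(0.16) / ln(82/250) = -1.832581/-1.114742 ≈ 1.644.

α ≈ 1.644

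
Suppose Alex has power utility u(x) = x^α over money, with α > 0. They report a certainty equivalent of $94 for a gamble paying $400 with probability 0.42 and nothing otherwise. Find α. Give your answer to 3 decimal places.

α ≈ 0.599

The lottery's expected utility is 0.42·u(400) + 0.58·u(0) = 0.42·400^α (since u(0) = 0 for α > 0).
Indifference: 94^α = 0.42·400^α, so (94/400)^α = 0.42.
Taking logs: α·ln(94/400) = ln(0.42), so α = -0.867501 / -1.448170 ≈ 0.599.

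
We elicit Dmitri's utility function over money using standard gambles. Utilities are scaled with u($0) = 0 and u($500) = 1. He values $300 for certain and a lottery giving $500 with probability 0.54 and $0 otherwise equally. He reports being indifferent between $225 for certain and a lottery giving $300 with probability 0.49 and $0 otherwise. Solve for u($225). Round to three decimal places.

From the first indifference, u($300) = 0.54·u($500) + 0.46·u($0) = 0.54·1 + 0.46·0 = 0.54.
The second indifference gives u($225) = 0.49·u($300) + 0.51·u($0) = 0.49·0.54 + 0.51·0.00 = 0.2646.

0.265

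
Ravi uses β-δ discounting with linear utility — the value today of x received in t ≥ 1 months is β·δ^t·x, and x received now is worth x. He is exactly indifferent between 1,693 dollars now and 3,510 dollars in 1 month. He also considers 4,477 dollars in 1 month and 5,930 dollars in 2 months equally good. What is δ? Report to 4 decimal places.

δ ≈ 0.7550

Both payoffs in the second observation are in the future, so β drops out: δ^1·4477 = δ^2·5930 ⇒ δ = 4477/5930 = 0.75497.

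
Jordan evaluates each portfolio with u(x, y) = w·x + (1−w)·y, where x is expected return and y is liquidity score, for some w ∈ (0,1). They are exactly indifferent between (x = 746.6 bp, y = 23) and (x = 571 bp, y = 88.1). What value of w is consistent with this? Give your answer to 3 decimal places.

u(746.6,23) = u(571,88.1) means w·746.6 + (1−w)·23 = w·571 + (1−w)·88.1.
Collecting terms: w·175.6 = (1−w)·65.1.
Hence w = 65.1/(175.6+65.1) = 65.1/240.7 = 0.270.

w = 0.270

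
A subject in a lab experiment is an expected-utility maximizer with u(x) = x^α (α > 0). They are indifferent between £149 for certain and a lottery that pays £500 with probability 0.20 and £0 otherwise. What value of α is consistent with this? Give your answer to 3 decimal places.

EU(lottery) = 0.20·500^α + 0.80·0 = 0.20·500^α.
Setting u(149) equal to that: 149^α = 0.20·500^α ⇒ (149/500)^α = 0.20.
Taking logs: α·ln(149/500) = ln(0.20), so α = -1.609438 / -1.210662 ≈ 1.329.

α ≈ 1.329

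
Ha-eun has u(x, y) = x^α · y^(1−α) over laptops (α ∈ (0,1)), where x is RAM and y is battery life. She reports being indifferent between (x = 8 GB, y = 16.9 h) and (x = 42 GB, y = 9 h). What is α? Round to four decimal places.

Indifference: 8^α · 16.9^(1−α) = 42^α · 9^(1−α).
Taking logs: α·ln 8 + (1−α)·ln 16.9 = α·ln 42 + (1−α)·ln 9, i.e. α·-1.6582281 = (1−α)·-0.6300890.
With A = -1.6582281 and B = -0.6300890: α·A = (1−α)·B, so α = B/(A+B) = -0.6300890/-2.2883171 ≈ 0.2754.

α ≈ 0.2754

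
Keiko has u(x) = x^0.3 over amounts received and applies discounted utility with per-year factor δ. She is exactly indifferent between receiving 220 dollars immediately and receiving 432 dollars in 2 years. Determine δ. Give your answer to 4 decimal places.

Indifference means u(220) = δ^2 · u(432), so δ^2 = u(220)/u(432).
With u(x) = x^0.3: δ^2 = 220^0.3/432^0.3 = (220/432)^0.3 = 0.81674.
Taking the square root: δ = 0.81674^(1/2) ≈ 0.9037.

δ ≈ 0.9037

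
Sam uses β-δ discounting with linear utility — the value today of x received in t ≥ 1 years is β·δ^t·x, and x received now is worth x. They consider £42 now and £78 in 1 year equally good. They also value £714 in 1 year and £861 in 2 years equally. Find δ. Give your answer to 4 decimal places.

δ ≈ 0.8293

Both payoffs in the second observation are in the future, so β drops out: δ^1·714 = δ^2·861 ⇒ δ = 714/861 = 0.82927.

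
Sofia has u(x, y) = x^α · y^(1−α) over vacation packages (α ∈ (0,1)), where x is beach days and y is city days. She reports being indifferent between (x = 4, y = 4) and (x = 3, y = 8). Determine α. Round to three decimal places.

α ≈ 0.707

Set the two utilities equal: 4^α·4^(1−α) = 3^α·8^(1−α).
(4/3)^α = (8/4)^(1−α); take logs: α·ln(4/3) = (1−α)·ln(8/4), i.e. α·0.287682 = (1−α)·0.693147.
So α/(1−α) = (0.693147)/(0.287682) = 2.409421, and α = 2.409421/3.409421 ≈ 0.707.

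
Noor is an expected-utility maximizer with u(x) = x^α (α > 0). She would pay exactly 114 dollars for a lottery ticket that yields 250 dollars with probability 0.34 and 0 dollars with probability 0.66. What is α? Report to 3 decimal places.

Since u(0) = 0, the lottery's EU is 0.34·250^α.
Equating: 114^α = 0.34·250^α, i.e. 0.4560^α = 0.34.
Take logs: α = ln 0.34 / ln(114/250) ≈ 1.37382.

α ≈ 1.374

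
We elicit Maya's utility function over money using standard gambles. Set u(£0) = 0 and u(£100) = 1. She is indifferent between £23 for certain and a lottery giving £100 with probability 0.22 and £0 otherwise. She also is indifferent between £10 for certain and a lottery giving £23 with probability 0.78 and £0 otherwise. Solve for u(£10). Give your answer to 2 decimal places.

First, u(£23) = 0.22·u(£100) + 0.78·u(£0) = 0.22.
The second indifference gives u(£10) = 0.78·u(£23) + 0.22·u(£0) = 0.78·0.22 + 0.22·0.00 = 0.1716.

0.17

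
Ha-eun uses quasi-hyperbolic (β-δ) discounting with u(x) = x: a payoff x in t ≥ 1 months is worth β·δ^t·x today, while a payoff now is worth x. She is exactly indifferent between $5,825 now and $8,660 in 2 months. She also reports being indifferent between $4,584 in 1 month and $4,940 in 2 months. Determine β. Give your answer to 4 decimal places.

Both payoffs in the second observation are in the future, so β drops out: δ^1·4584 = δ^2·4940 ⇒ δ = 4584/4940 = 0.92794.
Now use the now-vs-future pair: 5825 = β·δ^2·8660 gives β = 5825/(0.86106·8660) ≈ 0.7812.

β ≈ 0.7812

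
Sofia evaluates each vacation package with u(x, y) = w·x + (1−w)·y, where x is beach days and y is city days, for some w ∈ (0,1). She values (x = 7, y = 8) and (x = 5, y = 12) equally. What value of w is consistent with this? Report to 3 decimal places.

Equating utilities: w·7 + (1−w)·8 = w·5 + (1−w)·12.
w·(7−5) = (1−w)·(12−8), i.e. w·2 = (1−w)·4.
So w/(1−w) = 4/2 = 2.0000, giving w = 4/(2+4) = 0.667.

w = 0.667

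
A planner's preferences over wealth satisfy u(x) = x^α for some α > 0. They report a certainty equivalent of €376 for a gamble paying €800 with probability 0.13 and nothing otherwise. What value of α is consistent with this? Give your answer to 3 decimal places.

α ≈ 2.702

EU(lottery) = 0.13·800^α + 0.87·0 = 0.13·800^α.
Indifference: 376^α = 0.13·800^α, so (376/800)^α = 0.13.
α = ln(0.13) / ln(376/800) = -2.040221/-0.755023 ≈ 2.702.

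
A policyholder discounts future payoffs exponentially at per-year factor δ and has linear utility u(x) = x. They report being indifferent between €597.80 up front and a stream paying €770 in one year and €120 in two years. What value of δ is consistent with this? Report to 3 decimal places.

Present value of the stream is 770·δ + 120·δ². Indifference gives 770δ + 120δ² = 597.80.
So 120δ² + 770δ − 597.80 = 0.
The positive root is δ = [−770 + √(770² + 4·120·597.80)] / (2·120) = (−770 + 938.000)/240 ≈ 0.700.

δ ≈ 0.700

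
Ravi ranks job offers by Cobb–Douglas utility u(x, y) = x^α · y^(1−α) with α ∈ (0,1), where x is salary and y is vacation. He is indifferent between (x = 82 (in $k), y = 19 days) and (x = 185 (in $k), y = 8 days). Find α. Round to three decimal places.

α ≈ 0.515

Indifference: 82^α · 19^(1−α) = 185^α · 8^(1−α).
(82/185)^α = (8/19)^(1−α); take logs: α·ln(82/185) = (1−α)·ln(8/19), i.e. α·-0.813637 = (1−α)·-0.864997.
Thus α·(-1.678634) = -0.864997, so α = -0.864997/-1.678634 ≈ 0.515.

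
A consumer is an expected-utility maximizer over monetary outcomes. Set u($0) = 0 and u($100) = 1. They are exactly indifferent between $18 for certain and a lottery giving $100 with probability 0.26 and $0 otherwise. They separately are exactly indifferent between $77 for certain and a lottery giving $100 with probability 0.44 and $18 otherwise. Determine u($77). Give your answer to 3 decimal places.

0.586

From the first indifference, u($18) = 0.26·u($100) + 0.74·u($0) = 0.26·1 + 0.74·0 = 0.26.
The second indifference gives u($77) = 0.44·u($100) + 0.56·u($18) = 0.44·1.00 + 0.56·0.26 = 0.5856.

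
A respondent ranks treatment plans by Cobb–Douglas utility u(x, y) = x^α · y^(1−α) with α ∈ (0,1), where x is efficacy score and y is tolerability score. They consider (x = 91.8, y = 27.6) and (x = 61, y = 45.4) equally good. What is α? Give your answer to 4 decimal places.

The Cobb–Douglas utilities coincide, so 91.8^α·27.6^(1−α) = 61^α·45.4^(1−α).
Taking logs: α·ln 91.8 + (1−α)·ln 27.6 = α·ln 61 + (1−α)·ln 45.4, i.e. α·0.4087384 = (1−α)·0.4976963.
So α/(1−α) = (0.4976963)/(0.4087384) = 1.2176402, and α = 1.2176402/2.2176402 ≈ 0.5491.

α ≈ 0.5491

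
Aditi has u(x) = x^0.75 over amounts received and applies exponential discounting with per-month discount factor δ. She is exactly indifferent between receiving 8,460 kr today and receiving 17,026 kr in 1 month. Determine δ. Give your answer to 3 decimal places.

The payoff in 1 month is discounted by δ, so u(8460) = δ·u(17026) and δ = u(8460)/u(17026).
With u(x) = x^0.75: δ = 8460^0.75/17026^0.75 = (8460/17026)^0.75 = 0.59182.

δ ≈ 0.592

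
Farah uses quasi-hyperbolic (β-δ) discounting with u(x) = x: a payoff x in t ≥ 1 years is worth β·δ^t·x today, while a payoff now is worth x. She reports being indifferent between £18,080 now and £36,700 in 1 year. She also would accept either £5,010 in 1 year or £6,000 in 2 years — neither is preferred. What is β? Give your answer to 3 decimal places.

The second indifference involves only future payoffs, so β cancels: β·δ^1·5010 = β·δ^2·6000, giving δ = 5010/6000 = 0.83500.
Now use the now-vs-future pair: 18080 = β·δ·36700 gives β = 18080/(0.83500·36700) ≈ 0.590.

β ≈ 0.590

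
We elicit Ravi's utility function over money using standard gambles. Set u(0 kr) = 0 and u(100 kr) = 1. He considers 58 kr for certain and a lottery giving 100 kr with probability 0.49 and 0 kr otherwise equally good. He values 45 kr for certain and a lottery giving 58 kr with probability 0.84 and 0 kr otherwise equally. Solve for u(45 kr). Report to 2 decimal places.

The first gamble pins u(58 kr): it must equal 0.49·1 + 0.51·0 = 0.49.
Then u(45 kr) = 0.84·u(58 kr) + 0.16·u(0 kr) = 0.84·0.49 + 0.16·0.00 = 0.4116.

0.41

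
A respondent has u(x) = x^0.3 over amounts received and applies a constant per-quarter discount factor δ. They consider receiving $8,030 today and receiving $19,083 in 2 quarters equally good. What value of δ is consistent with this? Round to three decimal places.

δ ≈ 0.878

Indifference means u(8030) = δ^2 · u(19083), so δ^2 = u(8030)/u(19083).
Since u(x) = x^0.3, δ^2 = (8030/19083)^0.3 = 0.42079^0.3 = 0.77130.
Taking the square root: δ = 0.77130^(1/2) ≈ 0.878.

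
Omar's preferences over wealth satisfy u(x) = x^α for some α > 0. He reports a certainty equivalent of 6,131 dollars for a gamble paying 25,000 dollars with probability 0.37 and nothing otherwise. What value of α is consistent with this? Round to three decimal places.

The lottery's expected utility is 0.37·u(25000) + 0.63·u(0) = 0.37·25000^α (since u(0) = 0 for α > 0).
Indifference: 6131^α = 0.37·25000^α, so (6131/25000)^α = 0.37.
Take logs: α = ln 0.37 / ln(6131/25000) ≈ 0.70739.

α ≈ 0.707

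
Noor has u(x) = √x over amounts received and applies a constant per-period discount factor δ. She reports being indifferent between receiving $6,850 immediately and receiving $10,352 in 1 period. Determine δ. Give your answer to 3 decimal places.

Indifference means u(6850) = δ · u(10352), so δ = u(6850)/u(10352).
With u(x) = √x: δ = √6850/√10352 = √(6850/10352) = 0.81345.

δ ≈ 0.813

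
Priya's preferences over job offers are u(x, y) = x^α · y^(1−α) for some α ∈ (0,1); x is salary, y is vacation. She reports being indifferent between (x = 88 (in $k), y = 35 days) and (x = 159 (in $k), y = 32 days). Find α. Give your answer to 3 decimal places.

α ≈ 0.132

The Cobb–Douglas utilities coincide, so 88^α·35^(1−α) = 159^α·32^(1−α).
Taking logs: α·ln 88 + (1−α)·ln 35 = α·ln 159 + (1−α)·ln 32, i.e. α·-0.591567 = (1−α)·-0.089612.
With A = -0.591567 and B = -0.089612: α·A = (1−α)·B, so α = B/(A+B) = -0.089612/-0.681179 ≈ 0.132.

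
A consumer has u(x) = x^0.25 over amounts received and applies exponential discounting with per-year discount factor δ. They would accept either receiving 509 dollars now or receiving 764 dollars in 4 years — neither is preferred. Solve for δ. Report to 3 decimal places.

δ ≈ 0.975

Equating discounted utilities: u(509) = δ^4·u(764) ⇒ δ^4 = u(509)/u(764).
Since u(x) = x^0.25, δ^4 = (509/764)^0.25 = 0.66623^0.25 = 0.90345.
So δ = 0.90345^(1/4) ≈ 0.975.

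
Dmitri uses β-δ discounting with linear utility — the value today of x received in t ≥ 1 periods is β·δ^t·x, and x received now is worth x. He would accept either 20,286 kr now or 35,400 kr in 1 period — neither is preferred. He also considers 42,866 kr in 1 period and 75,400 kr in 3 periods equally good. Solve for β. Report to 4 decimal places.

The second indifference involves only future payoffs, so β cancels: β·δ^1·42866 = β·δ^3·75400, giving δ^2 = 42866/75400 = 0.56851, so δ = 0.75400.
Substituting δ into 20286 = β·δ·35400: β = 20286/(26691.567) ≈ 0.7600.

β ≈ 0.7600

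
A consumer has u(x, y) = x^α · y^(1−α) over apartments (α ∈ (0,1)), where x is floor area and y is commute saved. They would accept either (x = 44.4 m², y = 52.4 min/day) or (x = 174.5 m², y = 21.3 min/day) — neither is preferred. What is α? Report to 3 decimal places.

α ≈ 0.397

The Cobb–Douglas utilities coincide, so 44.4^α·52.4^(1−α) = 174.5^α·21.3^(1−α).
Rearrange to (44.4/174.5)^α = (21.3/52.4)^(1−α) and take logs: α·-1.368685 = (1−α)·-0.900200.
So α/(1−α) = (-0.900200)/(-1.368685) = 0.657712, and α = 0.657712/1.657712 ≈ 0.397.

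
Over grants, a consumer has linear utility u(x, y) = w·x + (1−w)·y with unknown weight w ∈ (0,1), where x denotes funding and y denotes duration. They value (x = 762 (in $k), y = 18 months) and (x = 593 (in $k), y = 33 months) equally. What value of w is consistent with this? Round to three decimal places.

Indifference: w·762 + (1−w)·18 = w·593 + (1−w)·33.
Rearranging, 169·w − 15·(1−w) = 0.
Hence w = 15/(169+15) = 15/184 = 0.082.

w = 0.082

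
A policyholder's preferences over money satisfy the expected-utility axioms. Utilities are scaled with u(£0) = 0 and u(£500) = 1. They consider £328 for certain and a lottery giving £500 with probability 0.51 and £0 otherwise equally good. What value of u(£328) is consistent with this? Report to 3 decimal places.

0.510

u(£328) equals the lottery's expected utility: 0.51·1 + 0.49·0 = 0.51.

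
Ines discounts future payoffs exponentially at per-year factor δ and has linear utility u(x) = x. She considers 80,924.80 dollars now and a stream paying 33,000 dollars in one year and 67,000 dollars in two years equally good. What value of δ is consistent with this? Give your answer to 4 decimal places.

δ ≈ 0.8800

The stream is worth 33000δ + 67000δ² today, so 33000δ + 67000δ² = 80924.80.
So 67000δ² + 33000δ − 80924.80 = 0.
By the quadratic formula (taking the positive root), δ = (−33000 + √22776846400.00) / 134000 ≈ 0.8800.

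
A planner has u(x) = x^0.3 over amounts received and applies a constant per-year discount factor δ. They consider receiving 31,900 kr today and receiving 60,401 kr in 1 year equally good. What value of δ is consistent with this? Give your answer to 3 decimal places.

The payoff in 1 year is discounted by δ, so u(31900) = δ·u(60401) and δ = u(31900)/u(60401).
With u(x) = x^0.3: δ = 31900^0.3/60401^0.3 = (31900/60401)^0.3 = 0.82570.

δ ≈ 0.826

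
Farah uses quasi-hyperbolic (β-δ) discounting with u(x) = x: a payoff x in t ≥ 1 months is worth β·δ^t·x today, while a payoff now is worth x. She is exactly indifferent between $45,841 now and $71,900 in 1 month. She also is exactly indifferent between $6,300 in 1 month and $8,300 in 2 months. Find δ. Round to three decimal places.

δ ≈ 0.759

Both payoffs in the second observation are in the future, so β drops out: δ^1·6300 = δ^2·8300 ⇒ δ = 6300/8300 = 0.75904.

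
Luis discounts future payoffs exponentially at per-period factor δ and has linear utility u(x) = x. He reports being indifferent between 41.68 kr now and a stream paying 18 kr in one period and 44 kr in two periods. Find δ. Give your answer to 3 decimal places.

δ ≈ 0.790

The stream is worth 18δ + 44δ² today, so 18δ + 44δ² = 41.68.
So 44δ² + 18δ − 41.68 = 0.
By the quadratic formula (taking the positive root), δ = (−18 + √7659.68) / 88 ≈ 0.790.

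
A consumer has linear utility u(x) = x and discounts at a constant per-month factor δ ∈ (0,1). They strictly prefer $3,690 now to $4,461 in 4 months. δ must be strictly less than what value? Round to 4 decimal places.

δ < 0.9537

Comparing present values: 3690 > δ^4·4461.
Hence δ^4 < 3690/4461 = 0.82717, and x ↦ x^(1/4) is increasing on (0,∞).
δ < 0.82717^(1/4) = 0.9537.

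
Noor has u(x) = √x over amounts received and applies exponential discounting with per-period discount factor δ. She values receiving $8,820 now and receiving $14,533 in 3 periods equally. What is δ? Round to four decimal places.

The payoff in 3 periods is discounted by δ^3, so u(8820) = δ^3·u(14533) and δ^3 = u(8820)/u(14533).
Since u(x) = √x, δ^3 = √(8820/14533) = 0.77903.
Taking the cube root: δ = 0.77903^(1/3) ≈ 0.9201.

δ ≈ 0.9201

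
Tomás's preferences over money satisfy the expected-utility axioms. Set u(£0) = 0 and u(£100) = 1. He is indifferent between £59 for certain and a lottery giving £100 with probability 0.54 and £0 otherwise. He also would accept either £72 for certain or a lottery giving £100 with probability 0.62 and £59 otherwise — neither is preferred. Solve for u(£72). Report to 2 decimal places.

From the first indifference, u(£59) = 0.54·u(£100) + 0.46·u(£0) = 0.54·1 + 0.46·0 = 0.54.
Chaining: u(£72) = 0.62·1.00 + 0.38·0.54 = 0.8252.

0.83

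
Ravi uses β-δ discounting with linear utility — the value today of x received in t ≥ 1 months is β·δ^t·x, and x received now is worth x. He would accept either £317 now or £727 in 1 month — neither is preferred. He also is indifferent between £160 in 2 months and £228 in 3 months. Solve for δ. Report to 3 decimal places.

δ ≈ 0.702

Both payoffs in the second observation are in the future, so β drops out: δ^2·160 = δ^3·228 ⇒ δ = 160/228 = 0.70175.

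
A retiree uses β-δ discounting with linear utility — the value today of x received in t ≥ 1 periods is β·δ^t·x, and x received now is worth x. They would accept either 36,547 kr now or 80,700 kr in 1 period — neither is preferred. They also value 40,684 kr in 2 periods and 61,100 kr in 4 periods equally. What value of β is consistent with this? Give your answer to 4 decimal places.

Both payoffs in the second observation are in the future, so β drops out: δ^2·40684 = δ^4·61100 ⇒ δ^2 = 40684/61100 = 0.66586, so δ = 0.81600.
Now use the now-vs-future pair: 36547 = β·δ·80700 gives β = 36547/(0.81600·80700) ≈ 0.5550.

β ≈ 0.5550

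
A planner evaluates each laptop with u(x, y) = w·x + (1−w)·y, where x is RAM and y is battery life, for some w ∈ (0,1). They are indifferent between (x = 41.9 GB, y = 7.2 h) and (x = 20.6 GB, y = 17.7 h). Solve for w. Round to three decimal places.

u(41.9,7.2) = u(20.6,17.7) means w·41.9 + (1−w)·7.2 = w·20.6 + (1−w)·17.7.
Collecting terms: w·21.3 = (1−w)·10.5.
The marginal rate of substitution is 10.5/21.3, so w = 10.5/(21.3+10.5) = 0.330.

w = 0.330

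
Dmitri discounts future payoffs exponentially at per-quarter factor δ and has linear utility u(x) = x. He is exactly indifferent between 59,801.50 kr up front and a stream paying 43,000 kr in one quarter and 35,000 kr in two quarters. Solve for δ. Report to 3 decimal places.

δ ≈ 0.830

The stream is worth 43000δ + 35000δ² today, so 43000δ + 35000δ² = 59801.50.
Rearranged: 35000δ² + 43000δ − 59801.50 = 0.
δ = (−43000 + √(43000² + 4·35000·59801.50)) / (2·35000) = (−43000 + √10221210000.00) / 70000 ≈ 0.830.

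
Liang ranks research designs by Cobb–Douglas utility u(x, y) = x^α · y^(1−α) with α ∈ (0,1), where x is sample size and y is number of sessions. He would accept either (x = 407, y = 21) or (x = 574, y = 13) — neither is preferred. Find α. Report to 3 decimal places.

The Cobb–Douglas utilities coincide, so 407^α·21^(1−α) = 574^α·13^(1−α).
Rearrange to (407/574)^α = (13/21)^(1−α) and take logs: α·-0.343816 = (1−α)·-0.479573.
So α/(1−α) = (-0.479573)/(-0.343816) = 1.394854, and α = 1.394854/2.394854 ≈ 0.582.

α ≈ 0.582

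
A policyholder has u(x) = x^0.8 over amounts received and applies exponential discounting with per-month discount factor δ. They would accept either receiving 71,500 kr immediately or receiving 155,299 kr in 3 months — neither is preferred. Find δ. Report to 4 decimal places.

Equating discounted utilities: u(71500) = δ^3·u(155299) ⇒ δ^3 = u(71500)/u(155299).
With u(x) = x^0.8: δ^3 = 71500^0.8/155299^0.8 = (71500/155299)^0.8 = 0.53766.
Taking the cube root: δ = 0.53766^(1/3) ≈ 0.8131.

δ ≈ 0.8131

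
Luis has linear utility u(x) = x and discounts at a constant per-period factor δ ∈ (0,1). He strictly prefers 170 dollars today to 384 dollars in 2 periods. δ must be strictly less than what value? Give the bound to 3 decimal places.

δ < 0.665

Under u(x) = x this choice says 170 > δ^2·384.
So δ^2 < 170/384 = 0.44271; taking the square root of both positive sides preserves the inequality.
δ < 0.44271^(1/2) = 0.665.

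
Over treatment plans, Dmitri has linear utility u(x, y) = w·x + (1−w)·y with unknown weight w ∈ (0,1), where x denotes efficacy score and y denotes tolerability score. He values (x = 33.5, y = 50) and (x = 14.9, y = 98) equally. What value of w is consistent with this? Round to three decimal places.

u(33.5,50) = u(14.9,98) means w·33.5 + (1−w)·50 = w·14.9 + (1−w)·98.
Collecting terms: w·18.6 = (1−w)·48.
Hence w = 48/(18.6+48) = 48/66.6 = 0.721.

w = 0.721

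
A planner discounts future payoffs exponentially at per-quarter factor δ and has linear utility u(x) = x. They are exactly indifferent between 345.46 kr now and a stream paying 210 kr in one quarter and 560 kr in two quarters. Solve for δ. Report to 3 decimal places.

δ ≈ 0.620

Present value of the stream is 210·δ + 560·δ². Indifference gives 210δ + 560δ² = 345.46.
So 560δ² + 210δ − 345.46 = 0.
δ = (−210 + √(210² + 4·560·345.46)) / (2·560) = (−210 + √817930.40) / 1120 ≈ 0.620.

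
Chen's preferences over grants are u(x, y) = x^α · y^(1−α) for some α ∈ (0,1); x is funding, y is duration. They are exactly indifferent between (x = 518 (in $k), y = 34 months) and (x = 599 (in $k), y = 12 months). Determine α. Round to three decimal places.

α ≈ 0.878

Indifference: 518^α · 34^(1−α) = 599^α · 12^(1−α).
Rearrange to (518/599)^α = (12/34)^(1−α) and take logs: α·-0.145286 = (1−α)·-1.041454.
Thus α·(-1.186740) = -1.041454, so α = -1.041454/-1.186740 ≈ 0.878.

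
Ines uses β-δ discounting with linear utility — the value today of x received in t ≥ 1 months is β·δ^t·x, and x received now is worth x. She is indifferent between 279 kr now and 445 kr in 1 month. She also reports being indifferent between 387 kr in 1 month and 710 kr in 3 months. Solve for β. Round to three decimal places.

β ≈ 0.849

The second indifference involves only future payoffs, so β cancels: β·δ^1·387 = β·δ^3·710, giving δ^2 = 387/710 = 0.54507, so δ = 0.73829.
Now use the now-vs-future pair: 279 = β·δ·445 gives β = 279/(0.73829·445) ≈ 0.849.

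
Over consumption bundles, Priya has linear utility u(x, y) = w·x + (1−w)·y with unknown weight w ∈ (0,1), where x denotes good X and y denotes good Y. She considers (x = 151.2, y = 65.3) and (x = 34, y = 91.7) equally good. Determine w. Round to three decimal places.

w = 0.184

u(151.2,65.3) = u(34,91.7) means w·151.2 + (1−w)·65.3 = w·34 + (1−w)·91.7.
Rearranging, 117.2·w − 26.4·(1−w) = 0.
So w/(1−w) = 26.4/117.2 = 0.2253, giving w = 26.4/(117.2+26.4) = 0.184.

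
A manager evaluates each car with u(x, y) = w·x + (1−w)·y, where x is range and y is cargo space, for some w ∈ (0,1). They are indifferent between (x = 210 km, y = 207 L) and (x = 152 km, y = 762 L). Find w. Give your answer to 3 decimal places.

w = 0.905

Indifference: w·210 + (1−w)·207 = w·152 + (1−w)·762.
Collecting terms: w·58 = (1−w)·555.
So w/(1−w) = 555/58 = 9.5690, giving w = 555/(58+555) = 0.905.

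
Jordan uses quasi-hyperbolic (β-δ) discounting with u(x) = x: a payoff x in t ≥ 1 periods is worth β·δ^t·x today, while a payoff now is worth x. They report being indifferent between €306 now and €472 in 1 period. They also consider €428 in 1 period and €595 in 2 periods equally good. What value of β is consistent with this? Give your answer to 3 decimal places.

From the later pair, β·δ^1·428 = β·δ^2·595; dividing through, δ = 428/595 = 0.71933.
Substituting δ into 306 = β·δ·472: β = 306/(339.523) ≈ 0.901.

β ≈ 0.901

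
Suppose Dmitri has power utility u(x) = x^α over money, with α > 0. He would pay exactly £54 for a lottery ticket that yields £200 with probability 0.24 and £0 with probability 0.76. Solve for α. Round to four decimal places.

α ≈ 1.0900

Since u(0) = 0, the lottery's EU is 0.24·200^α.
Setting u(54) equal to that: 54^α = 0.24·200^α ⇒ (54/200)^α = 0.24.
Taking logs: α·ln(54/200) = ln(0.24), so α = -1.4271164 / -1.3093333 ≈ 1.0900.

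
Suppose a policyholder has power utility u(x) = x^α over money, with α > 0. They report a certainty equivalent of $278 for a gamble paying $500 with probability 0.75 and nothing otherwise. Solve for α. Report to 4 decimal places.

EU(lottery) = 0.75·500^α + 0.25·0 = 0.75·500^α.
Equating: 278^α = 0.75·500^α, i.e. 0.5560^α = 0.75.
Take logs: α = ln 0.75 / ln(278/500) ≈ 0.490100.

α ≈ 0.4901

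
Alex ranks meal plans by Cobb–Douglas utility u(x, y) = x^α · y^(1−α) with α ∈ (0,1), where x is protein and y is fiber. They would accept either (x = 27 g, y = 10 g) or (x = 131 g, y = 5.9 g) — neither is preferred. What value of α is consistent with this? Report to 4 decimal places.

α ≈ 0.2504

Indifference: 27^α · 10^(1−α) = 131^α · 5.9^(1−α).
(27/131)^α = (5.9/10)^(1−α); take logs: α·ln(27/131) = (1−α)·ln(5.9/10), i.e. α·-1.5793605 = (1−α)·-0.5276327.
With A = -1.5793605 and B = -0.5276327: α·A = (1−α)·B, so α = B/(A+B) = -0.5276327/-2.1069932 ≈ 0.2504.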